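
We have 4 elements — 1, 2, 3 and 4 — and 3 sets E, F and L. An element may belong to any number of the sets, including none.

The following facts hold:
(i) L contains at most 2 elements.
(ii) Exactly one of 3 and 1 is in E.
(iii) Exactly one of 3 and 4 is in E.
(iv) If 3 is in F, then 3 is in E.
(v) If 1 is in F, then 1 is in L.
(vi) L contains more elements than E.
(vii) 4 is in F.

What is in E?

E = {3}

From (vii): 4 ∈ F.
Suppose 1 ∈ E: no assignment then satisfies all the clues, so 1 ∉ E.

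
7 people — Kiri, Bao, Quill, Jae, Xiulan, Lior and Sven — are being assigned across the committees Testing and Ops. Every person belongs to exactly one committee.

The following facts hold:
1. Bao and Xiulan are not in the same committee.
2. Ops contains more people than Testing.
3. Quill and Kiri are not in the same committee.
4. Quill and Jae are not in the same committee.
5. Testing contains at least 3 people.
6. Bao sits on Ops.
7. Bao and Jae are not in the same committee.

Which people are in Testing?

From (6): Bao ∈ Ops.
(1): Xiulan ∉ Ops.
(7): Jae ∉ Ops.
Only one committee left: Jae ∈ Testing.
Only one committee left: Xiulan ∈ Testing.
(4): Quill ∉ Testing.
Only one committee left: Quill ∈ Ops.
(3): Kiri ∉ Ops.
Only one committee left: Kiri ∈ Testing.
Suppose Lior ∈ Testing: no assignment then satisfies all the clues, so Lior ∉ Testing.

Testing = {Jae, Kiri, Xiulan}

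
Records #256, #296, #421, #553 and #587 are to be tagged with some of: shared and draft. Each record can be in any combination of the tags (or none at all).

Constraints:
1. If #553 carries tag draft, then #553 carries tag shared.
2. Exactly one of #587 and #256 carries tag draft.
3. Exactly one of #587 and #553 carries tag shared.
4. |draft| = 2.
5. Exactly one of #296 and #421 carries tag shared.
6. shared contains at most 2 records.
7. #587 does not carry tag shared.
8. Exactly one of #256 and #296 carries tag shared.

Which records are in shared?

shared = {#296, #553}

From (7): #587 ∉ shared.
(3) (exactly one): #553 ∈ shared.
Suppose #256 ∈ shared: no assignment then satisfies all the clues, so #256 ∉ shared.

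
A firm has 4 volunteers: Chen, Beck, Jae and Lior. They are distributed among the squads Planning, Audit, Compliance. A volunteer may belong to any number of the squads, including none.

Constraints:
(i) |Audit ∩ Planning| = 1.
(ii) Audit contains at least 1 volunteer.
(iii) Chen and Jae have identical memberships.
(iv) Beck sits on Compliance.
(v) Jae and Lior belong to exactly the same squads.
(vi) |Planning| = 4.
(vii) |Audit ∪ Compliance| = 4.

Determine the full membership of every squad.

Planning = {Beck, Chen, Jae, Lior}; Audit = {Beck}; Compliance = {Beck, Chen, Jae, Lior}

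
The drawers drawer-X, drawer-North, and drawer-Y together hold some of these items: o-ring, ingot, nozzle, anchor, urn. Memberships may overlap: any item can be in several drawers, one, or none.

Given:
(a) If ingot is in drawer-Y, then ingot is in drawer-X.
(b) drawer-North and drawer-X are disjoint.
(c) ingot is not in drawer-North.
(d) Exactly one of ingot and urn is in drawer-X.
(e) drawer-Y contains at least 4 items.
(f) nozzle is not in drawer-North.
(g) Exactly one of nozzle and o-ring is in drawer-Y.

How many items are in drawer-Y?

4

From (c): ingot ∉ drawer-North.
From (f): nozzle ∉ drawer-North.
Suppose ingot ∉ drawer-X: no assignment then satisfies all the clues, so ingot ∈ drawer-X.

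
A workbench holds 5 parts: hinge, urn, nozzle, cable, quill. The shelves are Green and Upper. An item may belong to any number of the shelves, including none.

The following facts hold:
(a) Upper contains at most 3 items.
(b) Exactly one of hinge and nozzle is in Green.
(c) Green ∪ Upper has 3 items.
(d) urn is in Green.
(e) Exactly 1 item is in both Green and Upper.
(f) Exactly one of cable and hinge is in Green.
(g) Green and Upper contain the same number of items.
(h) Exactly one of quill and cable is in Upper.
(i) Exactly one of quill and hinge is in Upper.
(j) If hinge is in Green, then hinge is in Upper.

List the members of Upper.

Upper = {cable, hinge}

From (d): urn ∈ Green.
Suppose hinge ∉ Upper: no assignment then satisfies all the clues, so hinge ∈ Upper.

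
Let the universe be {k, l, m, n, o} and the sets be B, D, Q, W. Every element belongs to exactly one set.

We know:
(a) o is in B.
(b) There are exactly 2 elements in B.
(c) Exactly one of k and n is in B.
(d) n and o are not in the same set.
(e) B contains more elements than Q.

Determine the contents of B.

From (a): o ∈ B.
(d): n ∉ B.
(c) (exactly one): k ∈ B.
(b): B already has 2, so the rest are out.

B = {k, o}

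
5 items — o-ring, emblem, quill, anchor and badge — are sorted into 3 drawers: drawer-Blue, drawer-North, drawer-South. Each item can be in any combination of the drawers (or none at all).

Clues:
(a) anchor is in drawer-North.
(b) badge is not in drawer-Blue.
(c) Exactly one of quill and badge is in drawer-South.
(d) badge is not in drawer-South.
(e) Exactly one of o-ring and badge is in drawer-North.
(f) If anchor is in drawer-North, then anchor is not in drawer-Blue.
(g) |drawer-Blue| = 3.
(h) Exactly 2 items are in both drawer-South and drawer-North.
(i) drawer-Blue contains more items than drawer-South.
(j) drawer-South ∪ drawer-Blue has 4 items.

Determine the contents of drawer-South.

drawer-South = {anchor, quill}

From (a): anchor ∈ drawer-North.
From (b): badge ∉ drawer-Blue.
From (d): badge ∉ drawer-South.
(c) (exactly one): quill ∈ drawer-South.
(f): anchor ∉ drawer-Blue.
(g): only 3 candidates remain for drawer-Blue, so all are in.
Suppose o-ring ∈ drawer-South: no assignment then satisfies all the clues, so o-ring ∉ drawer-South.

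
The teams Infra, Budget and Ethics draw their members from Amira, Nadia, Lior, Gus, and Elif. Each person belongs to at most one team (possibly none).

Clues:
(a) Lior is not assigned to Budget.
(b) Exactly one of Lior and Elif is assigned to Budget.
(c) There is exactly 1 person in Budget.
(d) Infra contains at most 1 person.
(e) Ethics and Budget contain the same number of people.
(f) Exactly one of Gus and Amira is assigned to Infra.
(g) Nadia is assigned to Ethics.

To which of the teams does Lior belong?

From (a): Lior ∉ Budget.
From (g): Nadia ∈ Ethics.
(b) (exactly one): Elif ∈ Budget.
(c): Budget already has 1, so the rest are out.
Suppose Lior ∈ Infra: no assignment then satisfies all the clues, so Lior ∉ Infra.

Lior: none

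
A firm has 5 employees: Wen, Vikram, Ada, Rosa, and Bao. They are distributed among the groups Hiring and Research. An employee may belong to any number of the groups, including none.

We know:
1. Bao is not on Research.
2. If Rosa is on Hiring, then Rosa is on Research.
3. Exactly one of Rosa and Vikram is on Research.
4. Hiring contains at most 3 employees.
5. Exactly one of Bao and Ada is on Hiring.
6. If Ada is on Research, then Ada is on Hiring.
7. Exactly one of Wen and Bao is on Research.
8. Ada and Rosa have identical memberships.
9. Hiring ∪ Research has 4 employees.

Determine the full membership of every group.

Hiring = {Ada, Rosa, Vikram}; Research = {Ada, Rosa, Wen}

From (1): Bao ∉ Research.
(7) (exactly one): Wen ∈ Research.
Suppose Wen ∈ Hiring: no assignment then satisfies all the clues, so Wen ∉ Hiring.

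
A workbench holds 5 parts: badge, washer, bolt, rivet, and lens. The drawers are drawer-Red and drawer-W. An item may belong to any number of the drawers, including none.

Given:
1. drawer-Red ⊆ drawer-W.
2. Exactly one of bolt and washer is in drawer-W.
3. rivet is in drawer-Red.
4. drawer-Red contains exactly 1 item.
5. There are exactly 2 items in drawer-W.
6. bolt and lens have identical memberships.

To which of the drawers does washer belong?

washer: drawer-W

From (3): rivet ∈ drawer-Red.
(1) with rivet ∈ drawer-Red: rivet ∈ drawer-W.
(4): drawer-Red already has 1, so the rest are out.
Suppose washer ∉ drawer-W: no assignment then satisfies all the clues, so washer ∈ drawer-W.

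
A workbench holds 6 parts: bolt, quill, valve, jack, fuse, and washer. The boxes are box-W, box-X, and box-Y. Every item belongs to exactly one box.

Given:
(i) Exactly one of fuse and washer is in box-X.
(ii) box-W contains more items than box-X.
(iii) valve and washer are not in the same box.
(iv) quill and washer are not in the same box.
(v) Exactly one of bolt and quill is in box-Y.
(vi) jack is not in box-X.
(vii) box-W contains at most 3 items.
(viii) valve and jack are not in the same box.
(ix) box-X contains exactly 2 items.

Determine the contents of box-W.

box-W = {bolt, jack, washer}

From (vi): jack ∉ box-X.
Suppose bolt ∉ box-W: no assignment then satisfies all the clues, so bolt ∈ box-W.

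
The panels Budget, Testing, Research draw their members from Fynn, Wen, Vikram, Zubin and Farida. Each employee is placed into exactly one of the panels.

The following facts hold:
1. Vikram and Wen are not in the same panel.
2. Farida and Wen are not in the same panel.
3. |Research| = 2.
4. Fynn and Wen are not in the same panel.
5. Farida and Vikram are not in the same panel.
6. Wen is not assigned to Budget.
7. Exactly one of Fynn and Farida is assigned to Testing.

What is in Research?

Research = {Wen, Zubin}

From (6): Wen ∉ Budget.
Suppose Fynn ∈ Research: no assignment then satisfies all the clues, so Fynn ∉ Research.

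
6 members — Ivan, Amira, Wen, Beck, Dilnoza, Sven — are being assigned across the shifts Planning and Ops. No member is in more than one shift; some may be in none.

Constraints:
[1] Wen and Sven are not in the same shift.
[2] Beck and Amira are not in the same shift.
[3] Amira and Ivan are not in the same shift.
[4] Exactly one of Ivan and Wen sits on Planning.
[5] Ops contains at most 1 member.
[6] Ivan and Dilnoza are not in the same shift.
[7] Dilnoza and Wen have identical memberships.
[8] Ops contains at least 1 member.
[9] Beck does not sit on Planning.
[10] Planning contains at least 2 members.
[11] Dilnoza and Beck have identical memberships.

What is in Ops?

Ops = {Amira}

From (9): Beck ∉ Planning.
(11): Dilnoza matches Beck: Dilnoza ∉ Planning.
(7): Wen matches Dilnoza: Wen ∉ Planning.
(4) (exactly one): Ivan ∈ Planning.
(3): Amira ∉ Planning.
(10): only 2 candidates remain for Planning, so all are in.
Suppose Amira ∉ Ops: no assignment then satisfies all the clues, so Amira ∈ Ops.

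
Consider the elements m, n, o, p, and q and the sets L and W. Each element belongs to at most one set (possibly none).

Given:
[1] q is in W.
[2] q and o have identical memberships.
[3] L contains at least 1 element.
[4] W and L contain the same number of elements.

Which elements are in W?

W = {o, q}

From (1): q ∈ W.
(2): o matches q: o ∉ L.
(2): o matches q: o ∈ W.
Suppose m ∈ W: no assignment then satisfies all the clues, so m ∉ W.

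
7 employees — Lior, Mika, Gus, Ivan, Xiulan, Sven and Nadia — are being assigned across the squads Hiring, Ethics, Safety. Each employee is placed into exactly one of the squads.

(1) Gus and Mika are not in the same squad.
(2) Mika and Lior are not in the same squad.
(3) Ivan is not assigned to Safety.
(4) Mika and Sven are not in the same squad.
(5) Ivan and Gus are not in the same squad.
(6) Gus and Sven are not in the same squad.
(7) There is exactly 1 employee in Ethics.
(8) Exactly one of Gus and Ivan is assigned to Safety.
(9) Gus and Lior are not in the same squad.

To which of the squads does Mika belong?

Mika: Ethics

From (3): Ivan ∉ Safety.
(8) (exactly one): Gus ∈ Safety.
(9): Lior ∉ Safety.
(1): Mika ∉ Safety.
(6): Sven ∉ Safety.
Suppose Mika ∈ Hiring: no assignment then satisfies all the clues, so Mika ∉ Hiring.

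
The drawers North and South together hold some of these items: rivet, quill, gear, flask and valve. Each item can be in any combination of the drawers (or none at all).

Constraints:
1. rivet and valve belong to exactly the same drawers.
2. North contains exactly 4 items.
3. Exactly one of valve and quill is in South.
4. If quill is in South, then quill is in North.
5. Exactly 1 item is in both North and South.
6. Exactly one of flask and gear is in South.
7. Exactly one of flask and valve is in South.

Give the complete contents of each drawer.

North = {gear, quill, rivet, valve}; South = {flask, quill}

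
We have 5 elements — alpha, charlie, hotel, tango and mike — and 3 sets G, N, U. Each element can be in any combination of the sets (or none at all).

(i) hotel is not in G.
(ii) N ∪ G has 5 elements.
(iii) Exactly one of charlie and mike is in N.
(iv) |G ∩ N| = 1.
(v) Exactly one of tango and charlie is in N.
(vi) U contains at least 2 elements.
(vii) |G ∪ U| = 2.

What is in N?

N = {alpha, hotel, mike, tango}

From (i): hotel ∉ G.
Suppose alpha ∉ N: no assignment then satisfies all the clues, so alpha ∈ N.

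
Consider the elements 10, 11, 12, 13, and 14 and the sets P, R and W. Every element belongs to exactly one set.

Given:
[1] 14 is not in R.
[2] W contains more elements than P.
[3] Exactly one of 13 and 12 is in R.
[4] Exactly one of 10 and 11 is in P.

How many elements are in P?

1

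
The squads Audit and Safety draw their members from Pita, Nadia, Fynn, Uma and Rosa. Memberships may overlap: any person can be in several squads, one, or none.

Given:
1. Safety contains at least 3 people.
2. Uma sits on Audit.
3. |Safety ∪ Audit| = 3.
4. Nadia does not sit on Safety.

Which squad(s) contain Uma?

Uma: Audit, Safety

From (2): Uma ∈ Audit.
From (4): Nadia ∉ Safety.
Suppose Uma ∉ Safety: no assignment then satisfies all the clues, so Uma ∈ Safety.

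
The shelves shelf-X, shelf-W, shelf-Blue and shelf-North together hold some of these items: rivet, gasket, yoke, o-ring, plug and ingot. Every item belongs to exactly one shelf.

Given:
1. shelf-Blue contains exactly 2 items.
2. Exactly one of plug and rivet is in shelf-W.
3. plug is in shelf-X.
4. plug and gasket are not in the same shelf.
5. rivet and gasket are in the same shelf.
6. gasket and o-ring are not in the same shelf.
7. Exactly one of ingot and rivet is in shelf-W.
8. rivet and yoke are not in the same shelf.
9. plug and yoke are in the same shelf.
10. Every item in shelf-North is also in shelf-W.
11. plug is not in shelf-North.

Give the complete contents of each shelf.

From (3): plug ∈ shelf-X.
(2) (exactly one): rivet ∈ shelf-W.
(4): gasket ∉ shelf-X.
(5): gasket matches rivet: gasket ∈ shelf-W.
(6): o-ring ∉ shelf-W.
(7) (exactly one): ingot ∉ shelf-W.
(8): yoke ∉ shelf-W.
(9): yoke matches plug: yoke ∈ shelf-X.
(10) contrapositive: o-ring ∉ shelf-North.
(10) contrapositive: ingot ∉ shelf-North.
(1): only 2 candidates remain for shelf-Blue, so all are in.

shelf-X = {plug, yoke}; shelf-W = {gasket, rivet}; shelf-Blue = {ingot, o-ring}; shelf-North = {}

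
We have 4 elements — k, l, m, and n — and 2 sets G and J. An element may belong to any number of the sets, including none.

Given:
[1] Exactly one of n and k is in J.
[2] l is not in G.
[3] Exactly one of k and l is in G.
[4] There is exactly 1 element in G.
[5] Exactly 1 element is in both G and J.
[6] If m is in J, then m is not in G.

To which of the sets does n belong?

n: none

From (2): l ∉ G.
(3) (exactly one): k ∈ G.
(4): G already has 1, so the rest are out.
Suppose n ∈ J: no assignment then satisfies all the clues, so n ∉ J.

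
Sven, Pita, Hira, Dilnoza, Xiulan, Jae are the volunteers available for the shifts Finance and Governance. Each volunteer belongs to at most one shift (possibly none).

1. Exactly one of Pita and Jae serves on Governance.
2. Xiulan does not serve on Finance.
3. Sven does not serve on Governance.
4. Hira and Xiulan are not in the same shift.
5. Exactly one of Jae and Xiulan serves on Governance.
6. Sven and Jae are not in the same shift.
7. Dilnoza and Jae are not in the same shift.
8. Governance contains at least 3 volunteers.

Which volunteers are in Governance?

From (2): Xiulan ∉ Finance.
From (3): Sven ∉ Governance.
Suppose Pita ∉ Governance: no assignment then satisfies all the clues, so Pita ∈ Governance.

Governance = {Dilnoza, Pita, Xiulan}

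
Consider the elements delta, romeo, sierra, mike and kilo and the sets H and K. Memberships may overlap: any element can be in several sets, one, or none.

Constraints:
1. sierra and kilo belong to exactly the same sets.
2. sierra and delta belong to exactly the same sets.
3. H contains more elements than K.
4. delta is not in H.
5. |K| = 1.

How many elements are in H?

2

From (4): delta ∉ H.
(2): sierra matches delta: sierra ∉ H.
(1): kilo matches sierra: kilo ∉ H.
Suppose delta ∈ K: no assignment then satisfies all the clues, so delta ∉ K.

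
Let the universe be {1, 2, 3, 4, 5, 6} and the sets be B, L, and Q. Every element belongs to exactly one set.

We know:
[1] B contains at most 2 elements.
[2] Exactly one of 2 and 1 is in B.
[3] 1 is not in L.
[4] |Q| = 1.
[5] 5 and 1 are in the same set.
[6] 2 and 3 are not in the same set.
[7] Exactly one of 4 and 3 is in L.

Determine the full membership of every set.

B = {1, 5}; L = {2, 4, 6}; Q = {3}

From (3): 1 ∉ L.
(5): 5 matches 1: 5 ∉ L.
Suppose 1 ∉ B: no assignment then satisfies all the clues, so 1 ∈ B.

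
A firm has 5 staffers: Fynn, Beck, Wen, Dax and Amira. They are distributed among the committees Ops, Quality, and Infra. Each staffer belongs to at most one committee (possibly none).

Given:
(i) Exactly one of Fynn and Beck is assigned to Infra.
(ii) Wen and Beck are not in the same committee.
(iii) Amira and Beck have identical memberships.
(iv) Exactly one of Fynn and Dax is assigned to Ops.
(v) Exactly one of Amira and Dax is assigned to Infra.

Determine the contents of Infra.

Infra = {Amira, Beck}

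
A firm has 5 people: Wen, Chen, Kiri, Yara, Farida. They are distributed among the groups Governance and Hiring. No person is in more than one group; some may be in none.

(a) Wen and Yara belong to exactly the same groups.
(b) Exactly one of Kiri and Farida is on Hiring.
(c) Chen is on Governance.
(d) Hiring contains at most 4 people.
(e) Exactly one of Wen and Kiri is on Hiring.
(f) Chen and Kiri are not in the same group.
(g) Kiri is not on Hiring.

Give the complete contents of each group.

Governance = {Chen}; Hiring = {Farida, Wen, Yara}

From (c): Chen ∈ Governance.
From (g): Kiri ∉ Hiring.
(b) (exactly one): Farida ∈ Hiring.
(e) (exactly one): Wen ∈ Hiring.
(f): Kiri ∉ Governance.
(a): Yara matches Wen: Yara ∉ Governance.
(a): Yara matches Wen: Yara ∈ Hiring.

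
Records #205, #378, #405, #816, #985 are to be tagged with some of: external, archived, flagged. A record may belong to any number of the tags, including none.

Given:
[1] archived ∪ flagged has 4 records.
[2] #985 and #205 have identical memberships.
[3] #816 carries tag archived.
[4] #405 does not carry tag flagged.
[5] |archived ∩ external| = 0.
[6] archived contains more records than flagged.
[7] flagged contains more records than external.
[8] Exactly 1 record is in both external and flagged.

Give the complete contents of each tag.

external = {#378}; archived = {#205, #816, #985}; flagged = {#378, #816}

From (3): #816 ∈ archived.
From (4): #405 ∉ flagged.
Suppose #205 ∈ external: no assignment then satisfies all the clues, so #205 ∉ external.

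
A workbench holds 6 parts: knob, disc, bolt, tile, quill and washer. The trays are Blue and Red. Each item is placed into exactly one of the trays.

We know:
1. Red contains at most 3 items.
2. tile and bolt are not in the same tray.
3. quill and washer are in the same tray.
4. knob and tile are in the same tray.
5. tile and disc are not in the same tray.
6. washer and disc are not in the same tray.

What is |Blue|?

4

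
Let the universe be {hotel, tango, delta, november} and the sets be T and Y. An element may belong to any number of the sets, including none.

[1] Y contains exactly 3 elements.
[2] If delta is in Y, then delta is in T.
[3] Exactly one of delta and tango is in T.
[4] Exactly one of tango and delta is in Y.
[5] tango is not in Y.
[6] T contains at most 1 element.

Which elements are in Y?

From (5): tango ∉ Y.
(1): only 3 candidates remain for Y, so all are in.
(2): delta ∈ T.
(3) (exactly one): tango ∉ T.
(6): T already has 1, so the rest are out.

Y = {delta, hotel, november}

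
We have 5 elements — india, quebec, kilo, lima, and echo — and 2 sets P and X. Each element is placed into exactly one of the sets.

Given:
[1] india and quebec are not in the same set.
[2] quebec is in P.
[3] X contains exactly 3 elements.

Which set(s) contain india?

From (2): quebec ∈ P.
(1): india ∉ P.
Only one set left: india ∈ X.

india: X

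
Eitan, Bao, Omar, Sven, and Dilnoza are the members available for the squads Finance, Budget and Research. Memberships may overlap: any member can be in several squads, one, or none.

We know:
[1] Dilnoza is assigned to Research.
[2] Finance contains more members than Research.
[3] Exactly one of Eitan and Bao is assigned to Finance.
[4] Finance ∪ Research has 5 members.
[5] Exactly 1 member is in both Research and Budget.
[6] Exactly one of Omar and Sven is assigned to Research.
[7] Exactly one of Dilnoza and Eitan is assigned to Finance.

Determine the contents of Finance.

From (1): Dilnoza ∈ Research.
Suppose Eitan ∈ Finance: no assignment then satisfies all the clues, so Eitan ∉ Finance.

Finance = {Bao, Dilnoza, Omar, Sven}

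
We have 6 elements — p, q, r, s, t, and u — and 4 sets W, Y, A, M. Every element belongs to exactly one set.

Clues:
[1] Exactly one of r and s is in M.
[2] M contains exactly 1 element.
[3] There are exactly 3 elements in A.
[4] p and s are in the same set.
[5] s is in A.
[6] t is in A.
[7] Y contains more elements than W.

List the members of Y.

From (5): s ∈ A.
From (6): t ∈ A.
(1) (exactly one): r ∈ M.
(2): M already has 1, so the rest are out.
(4): p matches s: p ∉ W.
(4): p matches s: p ∉ Y.
(4): p matches s: p ∈ A.
(3): A already has 3, so the rest are out.
Suppose q ∉ Y: no assignment then satisfies all the clues, so q ∈ Y.

Y = {q, u}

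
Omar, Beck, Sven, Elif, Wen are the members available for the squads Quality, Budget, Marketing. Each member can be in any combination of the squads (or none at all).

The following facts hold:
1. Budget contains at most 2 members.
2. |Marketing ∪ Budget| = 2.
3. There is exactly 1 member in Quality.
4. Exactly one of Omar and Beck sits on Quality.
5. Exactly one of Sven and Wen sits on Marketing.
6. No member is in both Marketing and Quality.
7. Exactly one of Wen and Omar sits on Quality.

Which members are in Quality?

Quality = {Omar}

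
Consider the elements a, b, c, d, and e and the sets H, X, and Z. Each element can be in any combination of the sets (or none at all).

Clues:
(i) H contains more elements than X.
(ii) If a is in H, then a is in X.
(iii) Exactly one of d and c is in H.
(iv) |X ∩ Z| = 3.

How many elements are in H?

4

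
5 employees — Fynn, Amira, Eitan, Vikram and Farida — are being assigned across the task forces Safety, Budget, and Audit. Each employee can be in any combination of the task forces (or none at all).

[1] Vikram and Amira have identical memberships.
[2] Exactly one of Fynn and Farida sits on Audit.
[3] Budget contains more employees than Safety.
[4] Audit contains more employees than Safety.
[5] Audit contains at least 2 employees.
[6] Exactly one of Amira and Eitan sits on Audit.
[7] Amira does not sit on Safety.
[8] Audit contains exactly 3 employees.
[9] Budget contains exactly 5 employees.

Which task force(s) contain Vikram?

From (7): Amira ∉ Safety.
(1): Vikram matches Amira: Vikram ∉ Safety.
(9): only 5 candidates remain for Budget, so all are in.
Suppose Vikram ∉ Audit: no assignment then satisfies all the clues, so Vikram ∈ Audit.

Vikram: Audit, Budget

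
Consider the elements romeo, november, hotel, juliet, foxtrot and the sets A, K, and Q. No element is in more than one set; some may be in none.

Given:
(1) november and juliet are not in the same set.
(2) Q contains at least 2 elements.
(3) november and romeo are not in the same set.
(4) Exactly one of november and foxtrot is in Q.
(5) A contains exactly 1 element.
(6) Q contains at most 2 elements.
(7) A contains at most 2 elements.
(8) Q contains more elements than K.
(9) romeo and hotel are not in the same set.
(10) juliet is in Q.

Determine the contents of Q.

From (10): juliet ∈ Q.
(1): november ∉ Q.
(4) (exactly one): foxtrot ∈ Q.
(6): Q already has 2, so the rest are out.

Q = {foxtrot, juliet}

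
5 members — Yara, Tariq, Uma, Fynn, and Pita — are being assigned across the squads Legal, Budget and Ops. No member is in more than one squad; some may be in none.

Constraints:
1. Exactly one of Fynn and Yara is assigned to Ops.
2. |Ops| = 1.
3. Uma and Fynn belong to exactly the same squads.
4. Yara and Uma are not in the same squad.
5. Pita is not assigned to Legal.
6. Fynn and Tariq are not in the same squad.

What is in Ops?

From (5): Pita ∉ Legal.
Suppose Yara ∉ Ops: no assignment then satisfies all the clues, so Yara ∈ Ops.

Ops = {Yara}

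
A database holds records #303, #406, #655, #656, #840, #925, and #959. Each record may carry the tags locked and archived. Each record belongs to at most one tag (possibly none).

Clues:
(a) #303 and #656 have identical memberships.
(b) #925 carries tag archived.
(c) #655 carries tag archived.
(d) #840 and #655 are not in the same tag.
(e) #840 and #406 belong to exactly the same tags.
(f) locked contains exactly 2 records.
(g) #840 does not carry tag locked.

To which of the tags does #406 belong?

#406: none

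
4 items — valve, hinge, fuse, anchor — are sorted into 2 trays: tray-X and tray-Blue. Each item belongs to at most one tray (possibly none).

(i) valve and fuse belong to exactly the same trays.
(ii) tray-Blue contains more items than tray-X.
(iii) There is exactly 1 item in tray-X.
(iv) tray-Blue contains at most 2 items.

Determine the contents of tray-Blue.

tray-Blue = {fuse, valve}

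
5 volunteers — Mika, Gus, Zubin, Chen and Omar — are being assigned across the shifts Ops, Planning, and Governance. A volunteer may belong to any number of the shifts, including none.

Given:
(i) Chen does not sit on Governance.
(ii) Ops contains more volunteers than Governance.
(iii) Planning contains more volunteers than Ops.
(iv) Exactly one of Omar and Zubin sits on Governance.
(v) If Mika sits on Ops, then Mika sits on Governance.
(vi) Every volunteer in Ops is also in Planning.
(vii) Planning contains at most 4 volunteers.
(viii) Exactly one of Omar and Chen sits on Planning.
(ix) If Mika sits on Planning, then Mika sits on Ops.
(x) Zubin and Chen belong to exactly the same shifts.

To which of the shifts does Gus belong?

Gus: Planning

From (i): Chen ∉ Governance.
(x): Zubin matches Chen: Zubin ∉ Governance.
(iv) (exactly one): Omar ∈ Governance.
Suppose Gus ∈ Ops: no assignment then satisfies all the clues, so Gus ∉ Ops.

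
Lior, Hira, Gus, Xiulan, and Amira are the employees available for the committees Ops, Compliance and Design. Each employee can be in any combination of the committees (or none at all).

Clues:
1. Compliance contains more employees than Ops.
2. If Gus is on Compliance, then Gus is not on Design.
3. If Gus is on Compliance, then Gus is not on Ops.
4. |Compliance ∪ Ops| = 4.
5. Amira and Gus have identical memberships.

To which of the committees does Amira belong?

Amira: Compliance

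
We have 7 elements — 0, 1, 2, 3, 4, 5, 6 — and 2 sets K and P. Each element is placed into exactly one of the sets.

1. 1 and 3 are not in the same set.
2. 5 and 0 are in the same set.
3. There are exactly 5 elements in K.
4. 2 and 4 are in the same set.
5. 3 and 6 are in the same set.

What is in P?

P = {3, 6}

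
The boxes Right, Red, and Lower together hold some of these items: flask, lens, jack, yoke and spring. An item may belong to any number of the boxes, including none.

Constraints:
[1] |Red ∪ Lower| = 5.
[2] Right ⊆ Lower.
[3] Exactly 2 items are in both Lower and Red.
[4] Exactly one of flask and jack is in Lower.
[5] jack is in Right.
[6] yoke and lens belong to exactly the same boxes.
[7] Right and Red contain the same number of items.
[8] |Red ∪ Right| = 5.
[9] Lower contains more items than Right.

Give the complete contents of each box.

Right = {jack, lens, yoke}; Red = {flask, jack, spring}; Lower = {jack, lens, spring, yoke}

From (5): jack ∈ Right.
(2) with jack ∈ Right: jack ∈ Lower.
(4) (exactly one): flask ∉ Lower.
(2) contrapositive: flask ∉ Right.
Suppose flask ∉ Red: no assignment then satisfies all the clues, so flask ∈ Red.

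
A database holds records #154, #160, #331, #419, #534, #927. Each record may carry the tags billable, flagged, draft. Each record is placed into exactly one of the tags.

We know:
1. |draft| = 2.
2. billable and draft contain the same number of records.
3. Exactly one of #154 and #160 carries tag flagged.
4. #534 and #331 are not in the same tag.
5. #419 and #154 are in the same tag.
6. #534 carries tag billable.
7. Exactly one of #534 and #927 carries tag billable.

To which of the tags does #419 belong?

#419: flagged

From (6): #534 ∈ billable.
(4): #331 ∉ billable.
(7) (exactly one): #927 ∉ billable.
Suppose #419 ∈ billable: no assignment then satisfies all the clues, so #419 ∉ billable.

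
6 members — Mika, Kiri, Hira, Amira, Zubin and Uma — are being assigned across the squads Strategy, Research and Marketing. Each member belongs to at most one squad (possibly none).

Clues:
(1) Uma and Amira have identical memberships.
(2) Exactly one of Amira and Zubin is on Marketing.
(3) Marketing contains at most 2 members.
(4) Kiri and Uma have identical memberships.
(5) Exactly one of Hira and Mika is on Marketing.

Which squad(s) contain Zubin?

Zubin: Marketing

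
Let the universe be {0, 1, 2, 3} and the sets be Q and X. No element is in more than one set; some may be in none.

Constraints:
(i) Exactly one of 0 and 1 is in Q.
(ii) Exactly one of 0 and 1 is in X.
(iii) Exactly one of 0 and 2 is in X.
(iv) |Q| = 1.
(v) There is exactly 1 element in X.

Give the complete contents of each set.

Q = {1}; X = {0}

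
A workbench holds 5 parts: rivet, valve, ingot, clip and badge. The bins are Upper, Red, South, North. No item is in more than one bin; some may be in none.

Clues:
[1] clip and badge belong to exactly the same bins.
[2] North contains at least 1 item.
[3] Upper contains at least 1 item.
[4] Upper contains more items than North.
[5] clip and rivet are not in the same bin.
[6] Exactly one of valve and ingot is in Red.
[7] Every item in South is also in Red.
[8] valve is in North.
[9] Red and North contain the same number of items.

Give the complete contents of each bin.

Upper = {badge, clip}; Red = {ingot}; South = {}; North = {valve}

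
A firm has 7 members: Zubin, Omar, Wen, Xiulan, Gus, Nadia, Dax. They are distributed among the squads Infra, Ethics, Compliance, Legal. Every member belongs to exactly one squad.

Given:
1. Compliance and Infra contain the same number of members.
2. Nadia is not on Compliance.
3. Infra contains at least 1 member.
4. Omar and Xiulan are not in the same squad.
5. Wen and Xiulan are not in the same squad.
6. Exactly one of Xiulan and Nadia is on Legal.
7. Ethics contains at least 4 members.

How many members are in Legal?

1

From (2): Nadia ∉ Compliance.
Suppose Zubin ∈ Legal: no assignment then satisfies all the clues, so Zubin ∉ Legal.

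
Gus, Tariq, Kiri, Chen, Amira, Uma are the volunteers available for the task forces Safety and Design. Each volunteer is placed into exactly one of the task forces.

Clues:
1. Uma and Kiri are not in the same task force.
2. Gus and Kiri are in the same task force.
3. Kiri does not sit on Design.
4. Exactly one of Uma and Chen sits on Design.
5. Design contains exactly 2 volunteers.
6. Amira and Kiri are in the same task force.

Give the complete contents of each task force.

From (3): Kiri ∉ Design.
(2): Gus matches Kiri: Gus ∉ Design.
(6): Amira matches Kiri: Amira ∉ Design.
Only one task force left: Gus ∈ Safety.
Only one task force left: Kiri ∈ Safety.
Only one task force left: Amira ∈ Safety.
(1): Uma ∉ Safety.
Only one task force left: Uma ∈ Design.
(4) (exactly one): Chen ∉ Design.
(5): only 2 candidates remain for Design, so all are in.
Only one task force left: Chen ∈ Safety.

Safety = {Amira, Chen, Gus, Kiri}; Design = {Tariq, Uma}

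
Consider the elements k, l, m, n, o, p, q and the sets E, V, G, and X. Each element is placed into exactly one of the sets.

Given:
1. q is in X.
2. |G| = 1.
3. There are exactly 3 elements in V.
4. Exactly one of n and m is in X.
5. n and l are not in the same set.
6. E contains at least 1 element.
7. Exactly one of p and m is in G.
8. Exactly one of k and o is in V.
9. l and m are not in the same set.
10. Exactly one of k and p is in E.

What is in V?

From (1): q ∈ X.
Suppose k ∈ V: no assignment then satisfies all the clues, so k ∉ V.

V = {l, o, p}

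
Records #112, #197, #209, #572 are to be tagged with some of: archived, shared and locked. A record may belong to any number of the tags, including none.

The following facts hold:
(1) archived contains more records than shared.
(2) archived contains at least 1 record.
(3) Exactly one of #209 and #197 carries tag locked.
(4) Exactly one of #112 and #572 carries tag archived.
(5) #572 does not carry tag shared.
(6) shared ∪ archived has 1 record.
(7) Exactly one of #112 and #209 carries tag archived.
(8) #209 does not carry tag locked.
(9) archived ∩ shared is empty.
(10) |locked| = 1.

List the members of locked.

locked = {#197}

From (5): #572 ∉ shared.
From (8): #209 ∉ locked.
(3) (exactly one): #197 ∈ locked.
(10): locked already has 1, so the rest are out.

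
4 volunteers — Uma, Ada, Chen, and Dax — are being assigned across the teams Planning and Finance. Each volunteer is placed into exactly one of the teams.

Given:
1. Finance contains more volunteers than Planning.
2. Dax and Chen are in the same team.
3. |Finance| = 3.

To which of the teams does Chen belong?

Chen: Finance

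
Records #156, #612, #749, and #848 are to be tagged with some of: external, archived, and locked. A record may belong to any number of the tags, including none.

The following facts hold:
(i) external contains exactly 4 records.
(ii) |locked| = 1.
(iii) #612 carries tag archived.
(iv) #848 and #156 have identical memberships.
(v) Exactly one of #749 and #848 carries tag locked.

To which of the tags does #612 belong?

#612: archived, external

From (iii): #612 ∈ archived.
(i): only 4 candidates remain for external, so all are in.
Suppose #612 ∈ locked: no assignment then satisfies all the clues, so #612 ∉ locked.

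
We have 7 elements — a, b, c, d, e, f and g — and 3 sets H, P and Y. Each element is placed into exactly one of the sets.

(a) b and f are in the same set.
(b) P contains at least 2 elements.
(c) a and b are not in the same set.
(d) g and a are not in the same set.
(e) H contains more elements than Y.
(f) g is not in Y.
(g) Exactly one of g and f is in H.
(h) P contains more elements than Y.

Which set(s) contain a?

From (f): g ∉ Y.
Suppose a ∈ H: no assignment then satisfies all the clues, so a ∉ H.

a: Y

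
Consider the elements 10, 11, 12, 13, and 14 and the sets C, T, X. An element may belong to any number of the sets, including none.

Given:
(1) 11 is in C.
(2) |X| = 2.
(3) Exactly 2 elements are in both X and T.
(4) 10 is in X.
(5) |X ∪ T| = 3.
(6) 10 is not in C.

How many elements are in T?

3

From (1): 11 ∈ C.
From (4): 10 ∈ X.
From (6): 10 ∉ C.
Suppose 10 ∉ T: no assignment then satisfies all the clues, so 10 ∈ T.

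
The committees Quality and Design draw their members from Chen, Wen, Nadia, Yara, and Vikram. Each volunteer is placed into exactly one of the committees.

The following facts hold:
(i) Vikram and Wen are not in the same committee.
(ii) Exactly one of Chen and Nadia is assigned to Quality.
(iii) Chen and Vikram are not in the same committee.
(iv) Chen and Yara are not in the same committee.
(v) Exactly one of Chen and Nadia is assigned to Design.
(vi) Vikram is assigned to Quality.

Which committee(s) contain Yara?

Yara: Quality

From (vi): Vikram ∈ Quality.
(i): Wen ∉ Quality.
(iii): Chen ∉ Quality.
Only one committee left: Chen ∈ Design.
Only one committee left: Wen ∈ Design.
(ii) (exactly one): Nadia ∈ Quality.
(iv): Yara ∉ Design.
Only one committee left: Yara ∈ Quality.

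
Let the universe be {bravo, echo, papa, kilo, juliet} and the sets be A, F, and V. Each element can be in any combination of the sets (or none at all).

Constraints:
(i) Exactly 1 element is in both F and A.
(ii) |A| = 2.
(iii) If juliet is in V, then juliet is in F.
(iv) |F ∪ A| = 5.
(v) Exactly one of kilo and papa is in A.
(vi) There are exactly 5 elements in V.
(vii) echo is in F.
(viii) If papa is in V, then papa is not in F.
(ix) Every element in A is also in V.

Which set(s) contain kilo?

kilo: F, V

From (vii): echo ∈ F.
(vi): only 5 candidates remain for V, so all are in.
(viii): papa ∉ F.
(iii): juliet ∈ F.
Suppose kilo ∈ A: no assignment then satisfies all the clues, so kilo ∉ A.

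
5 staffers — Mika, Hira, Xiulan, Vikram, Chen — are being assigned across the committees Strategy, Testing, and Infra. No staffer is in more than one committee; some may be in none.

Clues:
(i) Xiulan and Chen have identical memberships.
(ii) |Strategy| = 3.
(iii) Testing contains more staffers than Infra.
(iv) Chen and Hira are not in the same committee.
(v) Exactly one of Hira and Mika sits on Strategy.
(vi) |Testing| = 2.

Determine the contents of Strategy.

Strategy = {Chen, Mika, Xiulan}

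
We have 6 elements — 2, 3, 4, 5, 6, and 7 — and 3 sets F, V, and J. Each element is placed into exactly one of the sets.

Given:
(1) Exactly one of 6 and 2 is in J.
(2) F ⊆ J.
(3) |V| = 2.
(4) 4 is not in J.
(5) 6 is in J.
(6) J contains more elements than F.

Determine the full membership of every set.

From (4): 4 ∉ J.
From (5): 6 ∈ J.
(1) (exactly one): 2 ∉ J.
(2) contrapositive: 2 ∉ F.
(2) contrapositive: 4 ∉ F.
Only one set left: 2 ∈ V.
Only one set left: 4 ∈ V.
(3): V already has 2, so the rest are out.
Suppose 3 ∈ F: no assignment then satisfies all the clues, so 3 ∉ F.

F = {}; V = {2, 4}; J = {3, 5, 6, 7}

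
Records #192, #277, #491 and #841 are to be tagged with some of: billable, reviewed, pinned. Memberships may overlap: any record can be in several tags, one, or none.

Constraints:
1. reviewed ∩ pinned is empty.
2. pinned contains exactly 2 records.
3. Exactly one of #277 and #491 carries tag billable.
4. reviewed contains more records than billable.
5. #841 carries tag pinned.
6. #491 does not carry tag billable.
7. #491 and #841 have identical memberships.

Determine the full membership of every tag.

From (5): #841 ∈ pinned.
From (6): #491 ∉ billable.
(1) (disjoint): #841 ∉ reviewed.
(3) (exactly one): #277 ∈ billable.
(7): #841 matches #491: #841 ∉ billable.
(7): #491 matches #841: #491 ∉ reviewed.
(7): #491 matches #841: #491 ∈ pinned.
(2): pinned already has 2, so the rest are out.
Suppose #192 ∈ billable: no assignment then satisfies all the clues, so #192 ∉ billable.

billable = {#277}; reviewed = {#192, #277}; pinned = {#491, #841}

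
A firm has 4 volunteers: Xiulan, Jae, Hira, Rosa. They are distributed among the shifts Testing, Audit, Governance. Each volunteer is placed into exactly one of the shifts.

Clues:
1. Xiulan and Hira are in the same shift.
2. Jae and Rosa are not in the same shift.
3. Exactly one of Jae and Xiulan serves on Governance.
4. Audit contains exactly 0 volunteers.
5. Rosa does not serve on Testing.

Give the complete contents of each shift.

From (5): Rosa ∉ Testing.
(4): Audit already has 0, so the rest are out.
Only one shift left: Rosa ∈ Governance.
(2): Jae ∉ Governance.
(3) (exactly one): Xiulan ∈ Governance.
Only one shift left: Jae ∈ Testing.
(1): Hira matches Xiulan: Hira ∉ Testing.
(1): Hira matches Xiulan: Hira ∈ Governance.

Testing = {Jae}; Audit = {}; Governance = {Hira, Rosa, Xiulan}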